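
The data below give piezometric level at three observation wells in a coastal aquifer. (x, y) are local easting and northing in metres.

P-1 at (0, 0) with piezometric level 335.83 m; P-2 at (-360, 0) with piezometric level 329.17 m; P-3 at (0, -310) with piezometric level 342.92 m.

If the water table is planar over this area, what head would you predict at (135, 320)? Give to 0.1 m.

∂h/∂x = (329.17 − 335.83) / (-360 − 0) = +0.01850
∂h/∂y = (342.92 − 335.83) / (-310 − 0) = -0.02287
h(135, 320) = 335.83 + (+0.01850)·(135) + (-0.02287)·(320) = 335.83 +2.497 -7.319 = 331.009 m.

331.0 m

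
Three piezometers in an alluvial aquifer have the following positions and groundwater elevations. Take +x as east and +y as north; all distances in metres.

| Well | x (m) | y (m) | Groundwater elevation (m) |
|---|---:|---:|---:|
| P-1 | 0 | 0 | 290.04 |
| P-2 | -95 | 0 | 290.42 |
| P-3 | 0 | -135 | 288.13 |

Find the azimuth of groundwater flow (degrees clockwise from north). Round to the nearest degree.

164°

∂h/∂x = (290.42 − 290.04) / (-95 − 0) = -0.004000
∂h/∂y = (288.13 − 290.04) / (-135 − 0) = +0.01415
Flow direction (−∇h) has components (+0.004000 E, -0.01415 N).
Azimuth = atan2(E, N) = atan2(+0.004000, -0.01415) = 164.2° ≈ 164°.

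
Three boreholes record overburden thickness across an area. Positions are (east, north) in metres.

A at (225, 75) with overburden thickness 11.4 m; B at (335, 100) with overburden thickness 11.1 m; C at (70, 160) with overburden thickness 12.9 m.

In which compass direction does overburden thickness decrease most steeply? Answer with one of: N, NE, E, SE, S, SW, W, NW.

With d = a·x + b·y + c and A as origin, the differences give:
  110·a + 25·b = -0.3
  (-155)·a + 85·b = +1.5
Eliminate b (×85 and ×25, subtract): 13225·a = -63.00 → a = ∂d/∂x = -0.004764
Back-substitute: b = ∂d/∂y = +0.008960.
Steepest decrease is along −∇f = (+0.004764 E, -0.008960 N) → southeast.

SE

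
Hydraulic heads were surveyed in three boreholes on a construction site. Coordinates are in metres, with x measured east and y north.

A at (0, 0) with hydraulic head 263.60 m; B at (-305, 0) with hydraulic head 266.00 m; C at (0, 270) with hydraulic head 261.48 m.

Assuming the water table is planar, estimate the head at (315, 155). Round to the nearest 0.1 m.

259.9 m

∂h/∂x = (266.00 − 263.60) / (-305 − 0) = -0.007869
∂h/∂y = (261.48 − 263.60) / (270 − 0) = -0.007852
h(315, 155) = 263.60 + (-0.007869)·(315) + (-0.007852)·(155) = 263.60 -2.479 -1.217 = 259.904 m.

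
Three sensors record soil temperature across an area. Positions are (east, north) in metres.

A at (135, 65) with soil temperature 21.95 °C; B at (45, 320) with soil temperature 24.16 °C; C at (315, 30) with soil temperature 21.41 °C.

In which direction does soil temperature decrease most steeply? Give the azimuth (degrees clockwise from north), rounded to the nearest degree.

Differences from A: to B (Δx, Δy, Δh) = (-90, 255, +2.21); to C = (180, -35, -0.54).
Solve a·Δx + b·Δy = ΔT: det = (-90)·(-35) − 180·255 = -42750.
∂T/∂x = [(+2.21)·(-35) − (-0.54)·255] / -42750 = -0.001412
∂T/∂y = [(-90)·(-0.54) − 180·(+2.21)] / -42750 = +0.008168
Steepest decrease is along −∇f: components (+0.001412 E, -0.008168 N).
Azimuth = atan2(+0.001412, -0.008168) = 170.2° ≈ 170°.

170°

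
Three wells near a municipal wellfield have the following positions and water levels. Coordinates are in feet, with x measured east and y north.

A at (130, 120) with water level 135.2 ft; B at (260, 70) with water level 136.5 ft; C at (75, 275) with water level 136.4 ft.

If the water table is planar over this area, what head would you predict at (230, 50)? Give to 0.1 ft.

135.8 ft

Taking A as reference: B−A = (130, -50, +1.3); C−A = (-55, 155, +1.2).
Solve a·Δx + b·Δy = Δh: det = 130·155 − (-55)·(-50) = 17400.
∂h/∂x = [(+1.3)·155 − (+1.2)·(-50)] / 17400 = +0.01503
∂h/∂y = [130·(+1.2) − (-55)·(+1.3)] / 17400 = +0.01307
h(230, 50) = 135.2 + (+0.01503)·(100) + (+0.01307)·(-70) = 135.2 +1.503 -0.915 = 135.788 ft.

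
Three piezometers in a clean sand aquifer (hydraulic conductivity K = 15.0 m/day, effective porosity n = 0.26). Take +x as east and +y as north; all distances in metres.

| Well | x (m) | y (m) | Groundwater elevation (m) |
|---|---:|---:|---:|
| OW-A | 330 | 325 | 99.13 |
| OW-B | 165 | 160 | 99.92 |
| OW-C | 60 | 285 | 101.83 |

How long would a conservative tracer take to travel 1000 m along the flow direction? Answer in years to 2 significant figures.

3.8 years

Differences from OW-A: to OW-B (Δx, Δy, Δh) = (-165, -165, +0.79); to OW-C = (-270, -40, +2.70).
Determinant of the coordinate differences = (-165)·(-40) − (-270)·(-165) = -37950.
∂h/∂x = [(+0.79)·(-40) − (+2.70)·(-165)] / -37950 = -0.01091
∂h/∂y = [(-165)·(+2.70) − (-270)·(+0.79)] / -37950 = +0.006119
|∇h| = √(-0.01091² + 0.006119²) = 0.01251
Seepage velocity v = K·i/n = 15.0 × 0.01251 / 0.26 = 0.7217 m/day.
t = 1000 / 0.7217 = 1386 days = 3.79 years.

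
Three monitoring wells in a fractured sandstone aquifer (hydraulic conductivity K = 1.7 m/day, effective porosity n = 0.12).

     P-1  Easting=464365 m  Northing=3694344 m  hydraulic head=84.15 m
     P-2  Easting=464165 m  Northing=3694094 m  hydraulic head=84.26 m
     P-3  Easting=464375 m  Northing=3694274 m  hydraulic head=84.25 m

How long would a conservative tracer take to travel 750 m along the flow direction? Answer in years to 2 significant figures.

88 years

With h = a·x + b·y + c and P-1 as origin, the differences give:
  (-200)·a + (-250)·b = +0.11
  10·a + (-70)·b = +0.10
Eliminate b (×(-70) and ×(-250), subtract): 16500·a = 17.300 → a = ∂h/∂x = +0.001048
Back-substitute: b = ∂h/∂y = -0.001279.
|∇h| = √(0.001048² + -0.001279²) = 0.001654
Seepage velocity v = K·i/n = 1.7 × 0.001654 / 0.12 = 0.02343 m/day.
t = 750 / 0.02343 = 3.201e+04 days = 87.6 years.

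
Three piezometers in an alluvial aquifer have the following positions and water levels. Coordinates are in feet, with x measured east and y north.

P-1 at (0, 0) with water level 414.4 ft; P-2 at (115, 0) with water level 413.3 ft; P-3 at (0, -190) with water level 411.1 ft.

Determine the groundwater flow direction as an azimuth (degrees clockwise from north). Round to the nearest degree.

∂h/∂x = (413.3 − 414.4) / (115 − 0) = -0.009565
∂h/∂y = (411.1 − 414.4) / (-190 − 0) = +0.01737
Flow direction (−∇h) has components (+0.009565 E, -0.01737 N).
Azimuth = atan2(E, N) = atan2(+0.009565, -0.01737) = 151.2° ≈ 151°.

151°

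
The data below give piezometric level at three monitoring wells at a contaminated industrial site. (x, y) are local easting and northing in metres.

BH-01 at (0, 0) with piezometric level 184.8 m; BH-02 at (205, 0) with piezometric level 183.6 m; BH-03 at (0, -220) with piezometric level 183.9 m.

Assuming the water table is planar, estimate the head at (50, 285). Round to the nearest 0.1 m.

185.7 m

∂h/∂x = (183.6 − 184.8) / (205 − 0) = -0.005854
∂h/∂y = (183.9 − 184.8) / (-220 − 0) = +0.004091
h(50, 285) = 184.8 + (-0.005854)·(50) + (+0.004091)·(285) = 184.8 -0.293 +1.166 = 185.673 m.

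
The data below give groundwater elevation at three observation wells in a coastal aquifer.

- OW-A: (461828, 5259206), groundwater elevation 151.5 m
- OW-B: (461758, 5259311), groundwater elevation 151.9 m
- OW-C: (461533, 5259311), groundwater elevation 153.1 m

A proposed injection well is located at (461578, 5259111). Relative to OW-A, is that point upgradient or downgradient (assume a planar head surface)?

upgradient

With h = a·x + b·y + c and OW-A as origin, the differences give:
  (-70)·a + 105·b = +0.4
  (-295)·a + 105·b = +1.6
Eliminate b (×105 and ×105, subtract): 23625·a = -126.00 → a = ∂h/∂x = -0.005333
Back-substitute: b = ∂h/∂y = +0.0002540.
Head at (461578, 5259111) = 151.5 + (-0.005333)·(-250) + (+0.0002540)·(-95) = 152.81 m.
That is higher than the 151.5 m at OW-A, so the point is upgradient.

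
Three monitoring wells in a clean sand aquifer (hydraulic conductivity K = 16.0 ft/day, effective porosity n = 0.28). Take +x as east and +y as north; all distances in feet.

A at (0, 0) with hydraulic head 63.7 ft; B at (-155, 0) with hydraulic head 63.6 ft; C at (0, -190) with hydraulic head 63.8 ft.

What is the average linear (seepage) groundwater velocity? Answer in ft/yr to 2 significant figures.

17 ft/yr

∂h/∂x = (63.6 − 63.7) / (-155 − 0) = +0.0006452
∂h/∂y = (63.8 − 63.7) / (-190 − 0) = -0.0005263
|∇h| = √(0.0006452² + -0.0005263²) = 0.0008326
Seepage velocity v = K·i/n = 16.0 × 0.0008326 / 0.28 = 0.04758 ft/day = 17.38 ft/yr.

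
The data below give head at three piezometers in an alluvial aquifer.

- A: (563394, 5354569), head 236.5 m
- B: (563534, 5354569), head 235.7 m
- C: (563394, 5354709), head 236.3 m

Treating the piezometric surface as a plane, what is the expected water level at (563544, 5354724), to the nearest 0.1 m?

∂h/∂x = (235.7 − 236.5) / (563534 − 563394) = -0.005714
∂h/∂y = (236.3 − 236.5) / (5354709 − 5354569) = -0.001429
h(563544, 5354724) = 236.5 + (-0.005714)·(150) + (-0.001429)·(155) = 236.5 -0.857 -0.221 = 235.421 m.

235.4 m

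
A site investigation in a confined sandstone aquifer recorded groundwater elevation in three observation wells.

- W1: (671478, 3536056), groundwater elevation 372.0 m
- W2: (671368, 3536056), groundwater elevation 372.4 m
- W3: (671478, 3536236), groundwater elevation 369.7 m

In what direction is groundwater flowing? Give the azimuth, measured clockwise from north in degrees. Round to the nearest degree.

∂h/∂x = (372.4 − 372.0) / (671368 − 671478) = -0.003636
∂h/∂y = (369.7 − 372.0) / (3536236 − 3536056) = -0.01278
Flow direction (−∇h) has components (+0.003636 E, +0.01278 N).
Azimuth = atan2(E, N) = atan2(+0.003636, +0.01278) = 15.9° ≈ 016°.

016°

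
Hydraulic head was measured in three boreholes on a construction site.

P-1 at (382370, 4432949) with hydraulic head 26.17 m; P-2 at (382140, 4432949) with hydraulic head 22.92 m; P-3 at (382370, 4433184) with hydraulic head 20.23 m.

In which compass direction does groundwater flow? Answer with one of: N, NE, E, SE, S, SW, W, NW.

∂h/∂x = (22.92 − 26.17) / (382140 − 382370) = +0.01413
∂h/∂y = (20.23 − 26.17) / (4433184 − 4432949) = -0.02528
Flow = −∇h = (-0.01413 east, +0.02528 north), which points northwest.

NW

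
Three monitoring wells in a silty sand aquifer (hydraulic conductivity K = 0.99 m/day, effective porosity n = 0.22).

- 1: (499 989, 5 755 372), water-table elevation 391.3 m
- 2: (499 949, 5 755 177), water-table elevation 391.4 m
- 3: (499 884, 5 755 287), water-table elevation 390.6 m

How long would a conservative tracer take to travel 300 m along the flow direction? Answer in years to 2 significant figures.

Differences from 1: to 2 (Δx, Δy, Δh) = (-40, -195, +0.1); to 3 = (-105, -85, -0.7).
Solve a·Δx + b·Δy = Δh: det = (-40)·(-85) − (-105)·(-195) = -17075.
∂h/∂x = [(+0.1)·(-85) − (-0.7)·(-195)] / -17075 = +0.008492
∂h/∂y = [(-40)·(-0.7) − (-105)·(+0.1)] / -17075 = -0.002255
|∇h| = √(0.008492² + -0.002255²) = 0.008786
Seepage velocity v = K·i/n = 0.99 × 0.008786 / 0.22 = 0.03954 m/day.
t = 300 / 0.03954 = 7587 days = 20.8 years.

21 years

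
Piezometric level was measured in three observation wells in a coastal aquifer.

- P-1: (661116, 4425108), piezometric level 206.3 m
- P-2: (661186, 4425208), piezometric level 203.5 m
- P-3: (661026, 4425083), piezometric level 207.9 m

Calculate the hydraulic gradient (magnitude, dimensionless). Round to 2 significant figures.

0.023

With h = a·x + b·y + c and P-1 as origin, the differences give:
  70·a + 100·b = -2.8
  (-90)·a + (-25)·b = +1.6
Eliminate b (×(-25) and ×100, subtract): 7250·a = -90.00 → a = ∂h/∂x = -0.01241
Back-substitute: b = ∂h/∂y = -0.01931.
|∇h| = √(-0.01241² + -0.01931²) = 0.02295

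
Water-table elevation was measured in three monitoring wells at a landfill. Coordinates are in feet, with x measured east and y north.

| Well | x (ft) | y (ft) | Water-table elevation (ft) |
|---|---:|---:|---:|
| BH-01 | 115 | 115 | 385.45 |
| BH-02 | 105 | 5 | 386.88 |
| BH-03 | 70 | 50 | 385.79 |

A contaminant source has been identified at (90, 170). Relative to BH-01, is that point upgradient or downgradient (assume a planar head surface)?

Taking BH-01 as reference: BH-02−BH-01 = (-10, -110, +1.43); BH-03−BH-01 = (-45, -65, +0.34).
Determinant of the coordinate differences = (-10)·(-65) − (-45)·(-110) = -4300.
∂h/∂x = [(+1.43)·(-65) − (+0.34)·(-110)] / -4300 = +0.01292
∂h/∂y = [(-10)·(+0.34) − (-45)·(+1.43)] / -4300 = -0.01417
Head at (90, 170) = 385.45 + (+0.01292)·(-25) + (-0.01417)·(55) = 384.35 ft.
That is lower than the 385.45 ft at BH-01, so the point is downgradient.

downgradient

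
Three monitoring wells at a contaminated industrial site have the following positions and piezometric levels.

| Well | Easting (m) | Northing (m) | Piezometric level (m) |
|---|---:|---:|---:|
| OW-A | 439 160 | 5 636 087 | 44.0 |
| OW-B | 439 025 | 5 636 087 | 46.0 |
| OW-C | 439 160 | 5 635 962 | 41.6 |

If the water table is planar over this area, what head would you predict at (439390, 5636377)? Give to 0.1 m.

46.2 m

∂h/∂x = (46.0 − 44.0) / (439025 − 439160) = -0.01481
∂h/∂y = (41.6 − 44.0) / (5635962 − 5636087) = +0.01920
h(439390, 5636377) = 44.0 + (-0.01481)·(230) + (+0.01920)·(290) = 44.0 -3.407 +5.568 = 46.161 m.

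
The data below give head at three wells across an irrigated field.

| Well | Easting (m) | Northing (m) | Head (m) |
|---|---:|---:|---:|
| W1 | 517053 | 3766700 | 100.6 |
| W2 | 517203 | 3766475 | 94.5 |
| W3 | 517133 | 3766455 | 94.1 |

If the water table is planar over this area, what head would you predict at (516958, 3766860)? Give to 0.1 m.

104.9 m

Taking W1 as reference: W2−W1 = (150, -225, -6.1); W3−W1 = (80, -245, -6.5).
Determinant of the coordinate differences = 150·(-245) − 80·(-225) = -18750.
∂h/∂x = [(-6.1)·(-245) − (-6.5)·(-225)] / -18750 = -0.001707
∂h/∂y = [150·(-6.5) − 80·(-6.1)] / -18750 = +0.02597
h(516958, 3766860) = 100.6 + (-0.001707)·(-95) + (+0.02597)·(160) = 100.6 +0.162 +4.156 = 104.918 m.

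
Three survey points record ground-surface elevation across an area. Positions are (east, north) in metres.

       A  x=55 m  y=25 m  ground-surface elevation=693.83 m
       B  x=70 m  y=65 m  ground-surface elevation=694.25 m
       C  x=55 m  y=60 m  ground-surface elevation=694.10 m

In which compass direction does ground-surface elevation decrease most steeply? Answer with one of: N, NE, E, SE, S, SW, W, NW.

SW

Differences from A: to B (Δx, Δy, Δh) = (15, 40, +0.42); to C = (0, 35, +0.27).
Solve a·Δx + b·Δy = Δz: det = 15·35 − 0·40 = 525.
∂z/∂x = [(+0.42)·35 − (+0.27)·40] / 525 = +0.007429
∂z/∂y = [15·(+0.27) − 0·(+0.42)] / 525 = +0.007714
Steepest decrease is along −∇f = (-0.007429 E, -0.007714 N) → southwest.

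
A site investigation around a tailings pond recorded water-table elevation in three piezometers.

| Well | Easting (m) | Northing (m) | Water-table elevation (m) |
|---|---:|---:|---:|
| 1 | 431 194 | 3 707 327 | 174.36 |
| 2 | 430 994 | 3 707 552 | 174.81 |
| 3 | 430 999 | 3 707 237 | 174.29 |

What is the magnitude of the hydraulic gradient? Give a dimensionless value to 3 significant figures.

With h = a·x + b·y + c and 1 as origin, the differences give:
  (-200)·a + 225·b = +0.45
  (-195)·a + (-90)·b = -0.07
Eliminate b (×(-90) and ×225, subtract): 61875·a = -24.750 → a = ∂h/∂x = -0.0004000
Back-substitute: b = ∂h/∂y = +0.001644.
|∇h| = √(-0.0004000² + 0.001644²) = 0.001692

0.00169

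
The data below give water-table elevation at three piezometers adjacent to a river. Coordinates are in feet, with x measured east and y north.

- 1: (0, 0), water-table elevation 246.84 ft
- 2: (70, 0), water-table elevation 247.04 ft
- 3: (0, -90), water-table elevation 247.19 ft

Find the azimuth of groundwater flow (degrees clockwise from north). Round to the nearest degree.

324°

∂h/∂x = (247.04 − 246.84) / (70 − 0) = +0.002857
∂h/∂y = (247.19 − 246.84) / (-90 − 0) = -0.003889
Flow direction (−∇h) has components (-0.002857 E, +0.003889 N).
Azimuth = atan2(E, N) = atan2(-0.002857, +0.003889) = 323.7° ≈ 324°.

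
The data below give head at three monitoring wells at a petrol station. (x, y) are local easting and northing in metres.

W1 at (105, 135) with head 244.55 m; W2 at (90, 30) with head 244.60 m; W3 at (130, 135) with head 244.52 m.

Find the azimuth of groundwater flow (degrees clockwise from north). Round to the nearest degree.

076°

With h = a·x + b·y + c and W1 as origin, the differences give:
  (-15)·a + (-105)·b = +0.05
  25·a + 0·b = -0.03
Eliminate b (×0 and ×(-105), subtract): 2625·a = -3.150 → a = ∂h/∂x = -0.001200
Back-substitute: b = ∂h/∂y = -0.0003048.
Flow direction (−∇h) has components (+0.001200 E, +0.0003048 N).
Azimuth = atan2(E, N) = atan2(+0.001200, +0.0003048) = 75.7° ≈ 076°.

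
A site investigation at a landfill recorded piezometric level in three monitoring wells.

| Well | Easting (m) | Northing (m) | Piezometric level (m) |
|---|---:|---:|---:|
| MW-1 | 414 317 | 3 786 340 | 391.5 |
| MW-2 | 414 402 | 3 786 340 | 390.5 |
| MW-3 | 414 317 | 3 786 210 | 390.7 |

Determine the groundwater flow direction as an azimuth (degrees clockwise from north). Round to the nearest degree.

118°

∂h/∂x = (390.5 − 391.5) / (414402 − 414317) = -0.01176
∂h/∂y = (390.7 − 391.5) / (3786210 − 3786340) = +0.006154
Flow direction (−∇h) has components (+0.01176 E, -0.006154 N).
Azimuth = atan2(E, N) = atan2(+0.01176, -0.006154) = 117.6° ≈ 118°.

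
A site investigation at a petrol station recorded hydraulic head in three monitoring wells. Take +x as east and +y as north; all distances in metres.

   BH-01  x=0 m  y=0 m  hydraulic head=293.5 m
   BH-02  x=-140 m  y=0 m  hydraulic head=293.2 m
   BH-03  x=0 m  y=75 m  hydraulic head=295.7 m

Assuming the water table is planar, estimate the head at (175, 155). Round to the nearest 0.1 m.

298.4 m

∂h/∂x = (293.2 − 293.5) / (-140 − 0) = +0.002143
∂h/∂y = (295.7 − 293.5) / (75 − 0) = +0.02933
h(175, 155) = 293.5 + (+0.002143)·(175) + (+0.02933)·(155) = 293.5 +0.375 +4.547 = 298.422 m.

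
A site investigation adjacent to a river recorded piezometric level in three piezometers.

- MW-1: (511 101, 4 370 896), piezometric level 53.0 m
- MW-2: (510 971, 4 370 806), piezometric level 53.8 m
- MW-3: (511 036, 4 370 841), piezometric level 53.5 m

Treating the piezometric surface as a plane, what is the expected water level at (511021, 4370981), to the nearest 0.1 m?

52.1 m

Taking MW-1 as reference: MW-2−MW-1 = (-130, -90, +0.8); MW-3−MW-1 = (-65, -55, +0.5).
Solve a·Δx + b·Δy = Δh: det = (-130)·(-55) − (-65)·(-90) = 1300.
∂h/∂x = [(+0.8)·(-55) − (+0.5)·(-90)] / 1300 = +0.0007692
∂h/∂y = [(-130)·(+0.5) − (-65)·(+0.8)] / 1300 = -0.01000
h(511021, 4370981) = 53.0 + (+0.0007692)·(-80) + (-0.01000)·(85) = 53.0 -0.062 -0.850 = 52.088 m.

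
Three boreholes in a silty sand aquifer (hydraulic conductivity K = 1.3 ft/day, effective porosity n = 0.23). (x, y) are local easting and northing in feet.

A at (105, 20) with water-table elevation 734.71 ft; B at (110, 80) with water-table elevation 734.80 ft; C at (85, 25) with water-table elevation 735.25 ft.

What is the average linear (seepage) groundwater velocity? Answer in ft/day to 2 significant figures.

Taking A as reference: B−A = (5, 60, +0.09); C−A = (-20, 5, +0.54).
Determinant of the coordinate differences = 5·5 − (-20)·60 = 1225.
∂h/∂x = [(+0.09)·5 − (+0.54)·60] / 1225 = -0.02608
∂h/∂y = [5·(+0.54) − (-20)·(+0.09)] / 1225 = +0.003673
|∇h| = √(-0.02608² + 0.003673²) = 0.02634
Seepage velocity v = K·i/n = 1.3 × 0.02634 / 0.23 = 0.1489 ft/day.

0.15 ft/day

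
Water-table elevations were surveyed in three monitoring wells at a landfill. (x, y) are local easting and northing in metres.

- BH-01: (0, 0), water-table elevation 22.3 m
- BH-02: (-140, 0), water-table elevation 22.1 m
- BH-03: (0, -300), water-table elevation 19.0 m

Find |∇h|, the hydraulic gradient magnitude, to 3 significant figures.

∂h/∂x = (22.1 − 22.3) / (-140 − 0) = +0.001429
∂h/∂y = (19.0 − 22.3) / (-300 − 0) = +0.01100
|∇h| = √(0.001429² + 0.01100²) = 0.01109

0.0111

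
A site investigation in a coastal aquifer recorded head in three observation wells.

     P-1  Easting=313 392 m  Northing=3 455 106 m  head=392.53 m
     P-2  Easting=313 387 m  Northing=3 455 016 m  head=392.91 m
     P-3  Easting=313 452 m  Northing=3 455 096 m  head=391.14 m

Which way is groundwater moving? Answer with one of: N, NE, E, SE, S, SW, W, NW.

Taking P-1 as reference: P-2−P-1 = (-5, -90, +0.38); P-3−P-1 = (60, -10, -1.39).
Solve a·Δx + b·Δy = Δh: det = (-5)·(-10) − 60·(-90) = 5450.
∂h/∂x = [(+0.38)·(-10) − (-1.39)·(-90)] / 5450 = -0.02365
∂h/∂y = [(-5)·(-1.39) − 60·(+0.38)] / 5450 = -0.002908
Flow = −∇h = (+0.02365 east, +0.002908 north), which points east.

E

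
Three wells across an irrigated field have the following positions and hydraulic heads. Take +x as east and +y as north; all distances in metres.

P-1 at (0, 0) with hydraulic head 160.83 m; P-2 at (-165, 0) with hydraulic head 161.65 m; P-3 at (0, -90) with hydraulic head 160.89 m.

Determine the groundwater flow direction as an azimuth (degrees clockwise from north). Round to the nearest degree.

082°

∂h/∂x = (161.65 − 160.83) / (-165 − 0) = -0.004970
∂h/∂y = (160.89 − 160.83) / (-90 − 0) = -0.0006667
Flow direction (−∇h) has components (+0.004970 E, +0.0006667 N).
Azimuth = atan2(E, N) = atan2(+0.004970, +0.0006667) = 82.4° ≈ 082°.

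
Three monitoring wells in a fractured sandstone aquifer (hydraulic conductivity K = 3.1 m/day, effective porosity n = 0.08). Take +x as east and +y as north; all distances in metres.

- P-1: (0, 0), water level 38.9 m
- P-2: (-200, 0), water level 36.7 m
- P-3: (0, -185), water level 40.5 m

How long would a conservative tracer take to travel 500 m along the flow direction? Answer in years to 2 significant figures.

∂h/∂x = (36.7 − 38.9) / (-200 − 0) = +0.01100
∂h/∂y = (40.5 − 38.9) / (-185 − 0) = -0.008649
|∇h| = √(0.01100² + -0.008649²) = 0.01399
Seepage velocity v = K·i/n = 3.1 × 0.01399 / 0.08 = 0.5421 m/day.
t = 500 / 0.5421 = 922.3 days = 2.53 years.

2.5 years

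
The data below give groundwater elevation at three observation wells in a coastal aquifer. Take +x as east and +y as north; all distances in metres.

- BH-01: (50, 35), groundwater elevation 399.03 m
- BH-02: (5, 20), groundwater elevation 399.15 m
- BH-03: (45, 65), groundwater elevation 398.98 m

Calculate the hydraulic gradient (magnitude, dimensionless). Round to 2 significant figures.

Taking BH-01 as reference: BH-02−BH-01 = (-45, -15, +0.12); BH-03−BH-01 = (-5, 30, -0.05).
Solve a·Δx + b·Δy = Δh: det = (-45)·30 − (-5)·(-15) = -1425.
∂h/∂x = [(+0.12)·30 − (-0.05)·(-15)] / -1425 = -0.002000
∂h/∂y = [(-45)·(-0.05) − (-5)·(+0.12)] / -1425 = -0.002000
|∇h| = √(-0.002000² + -0.002000²) = 0.002828

0.0028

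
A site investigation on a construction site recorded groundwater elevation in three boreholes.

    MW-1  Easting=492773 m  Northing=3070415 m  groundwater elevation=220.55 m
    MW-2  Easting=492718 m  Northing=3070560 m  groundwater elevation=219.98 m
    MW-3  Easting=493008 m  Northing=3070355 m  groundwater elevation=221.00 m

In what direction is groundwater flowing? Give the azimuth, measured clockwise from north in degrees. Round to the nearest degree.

344°

Taking MW-1 as reference: MW-2−MW-1 = (-55, 145, -0.57); MW-3−MW-1 = (235, -60, +0.45).
Determinant of the coordinate differences = (-55)·(-60) − 235·145 = -30775.
∂h/∂x = [(-0.57)·(-60) − (+0.45)·145] / -30775 = +0.001009
∂h/∂y = [(-55)·(+0.45) − 235·(-0.57)] / -30775 = -0.003548
Flow direction (−∇h) has components (-0.001009 E, +0.003548 N).
Azimuth = atan2(E, N) = atan2(-0.001009, +0.003548) = 344.1° ≈ 344°.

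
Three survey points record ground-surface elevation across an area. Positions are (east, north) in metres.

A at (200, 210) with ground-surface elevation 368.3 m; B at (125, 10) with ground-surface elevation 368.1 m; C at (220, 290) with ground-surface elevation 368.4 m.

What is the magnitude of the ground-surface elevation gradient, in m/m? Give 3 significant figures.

With z = a·x + b·y + c and A as origin, the differences give:
  (-75)·a + (-200)·b = -0.2
  20·a + 80·b = +0.1
Eliminate b (×80 and ×(-200), subtract): -2000·a = 4.00 → a = ∂z/∂x = -0.002000
Back-substitute: b = ∂z/∂y = +0.001750.
|∇f| = √(-0.002000² + 0.001750²) = 0.002658 m/m

0.00266 m/m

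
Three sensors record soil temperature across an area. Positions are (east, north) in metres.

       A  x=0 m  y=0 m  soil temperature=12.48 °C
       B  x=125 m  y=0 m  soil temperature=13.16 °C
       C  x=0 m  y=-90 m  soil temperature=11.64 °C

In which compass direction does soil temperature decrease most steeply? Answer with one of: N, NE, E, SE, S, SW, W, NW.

SW

∂T/∂x = (13.16 − 12.48) / (125 − 0) = +0.005440
∂T/∂y = (11.64 − 12.48) / (-90 − 0) = +0.009333
Steepest decrease is along −∇f = (-0.005440 E, -0.009333 N) → southwest.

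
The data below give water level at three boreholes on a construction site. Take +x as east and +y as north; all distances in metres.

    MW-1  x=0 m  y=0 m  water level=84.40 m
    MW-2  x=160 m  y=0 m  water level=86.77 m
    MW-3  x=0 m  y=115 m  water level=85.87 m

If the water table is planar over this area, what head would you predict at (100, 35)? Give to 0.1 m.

86.3 m

∂h/∂x = (86.77 − 84.40) / (160 − 0) = +0.01481
∂h/∂y = (85.87 − 84.40) / (115 − 0) = +0.01278
h(100, 35) = 84.40 + (+0.01481)·(100) + (+0.01278)·(35) = 84.40 +1.481 +0.447 = 86.329 m.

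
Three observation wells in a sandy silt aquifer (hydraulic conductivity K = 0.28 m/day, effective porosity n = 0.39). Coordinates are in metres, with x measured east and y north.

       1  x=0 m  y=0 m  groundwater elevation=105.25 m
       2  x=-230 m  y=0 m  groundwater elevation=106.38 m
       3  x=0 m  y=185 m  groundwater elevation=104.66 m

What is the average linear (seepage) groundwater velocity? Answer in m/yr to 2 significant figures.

1.5 m/yr

∂h/∂x = (106.38 − 105.25) / (-230 − 0) = -0.004913
∂h/∂y = (104.66 − 105.25) / (185 − 0) = -0.003189
|∇h| = √(-0.004913² + -0.003189²) = 0.005857
Seepage velocity v = K·i/n = 0.28 × 0.005857 / 0.39 = 0.004205 m/day = 1.536 m/yr.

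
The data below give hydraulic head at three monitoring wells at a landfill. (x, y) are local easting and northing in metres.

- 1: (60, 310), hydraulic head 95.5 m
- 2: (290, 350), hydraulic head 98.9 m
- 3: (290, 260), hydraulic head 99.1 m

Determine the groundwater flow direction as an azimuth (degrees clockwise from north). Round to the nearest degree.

278°

With h = a·x + b·y + c and 1 as origin, the differences give:
  230·a + 40·b = +3.4
  230·a + (-50)·b = +3.6
Eliminate b (×(-50) and ×40, subtract): -20700·a = -314.00 → a = ∂h/∂x = +0.01517
Back-substitute: b = ∂h/∂y = -0.002222.
Flow direction (−∇h) has components (-0.01517 E, +0.002222 N).
Azimuth = atan2(E, N) = atan2(-0.01517, +0.002222) = 278.3° ≈ 278°.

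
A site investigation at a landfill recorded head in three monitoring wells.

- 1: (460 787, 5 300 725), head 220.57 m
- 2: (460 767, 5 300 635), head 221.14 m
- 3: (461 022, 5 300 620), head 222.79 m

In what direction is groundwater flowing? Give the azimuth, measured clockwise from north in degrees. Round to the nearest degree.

322°

With h = a·x + b·y + c and 1 as origin, the differences give:
  (-20)·a + (-90)·b = +0.57
  235·a + (-105)·b = +2.22
Eliminate b (×(-105) and ×(-90), subtract): 23250·a = 139.950 → a = ∂h/∂x = +0.006019
Back-substitute: b = ∂h/∂y = -0.007671.
Flow direction (−∇h) has components (-0.006019 E, +0.007671 N).
Azimuth = atan2(E, N) = atan2(-0.006019, +0.007671) = 321.9° ≈ 322°.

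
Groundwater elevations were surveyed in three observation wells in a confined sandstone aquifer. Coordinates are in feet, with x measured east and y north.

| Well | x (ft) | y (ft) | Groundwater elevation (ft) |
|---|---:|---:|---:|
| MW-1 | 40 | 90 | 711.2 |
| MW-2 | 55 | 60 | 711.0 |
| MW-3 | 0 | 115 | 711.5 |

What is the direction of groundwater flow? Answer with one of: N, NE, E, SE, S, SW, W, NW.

With h = a·x + b·y + c and MW-1 as origin, the differences give:
  15·a + (-30)·b = -0.2
  (-40)·a + 25·b = +0.3
Eliminate b (×25 and ×(-30), subtract): -825·a = 4.00 → a = ∂h/∂x = -0.004848
Back-substitute: b = ∂h/∂y = +0.004242.
Flow = −∇h = (+0.004848 east, -0.004242 north), which points southeast.

SE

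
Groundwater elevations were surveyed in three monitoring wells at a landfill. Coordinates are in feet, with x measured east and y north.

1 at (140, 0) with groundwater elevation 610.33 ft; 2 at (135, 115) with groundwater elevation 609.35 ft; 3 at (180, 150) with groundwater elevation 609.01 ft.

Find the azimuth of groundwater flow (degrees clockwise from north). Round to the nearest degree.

006°

Taking 1 as reference: 2−1 = (-5, 115, -0.98); 3−1 = (40, 150, -1.32).
Determinant of the coordinate differences = (-5)·150 − 40·115 = -5350.
∂h/∂x = [(-0.98)·150 − (-1.32)·115] / -5350 = -0.0008972
∂h/∂y = [(-5)·(-1.32) − 40·(-0.98)] / -5350 = -0.008561
Flow direction (−∇h) has components (+0.0008972 E, +0.008561 N).
Azimuth = atan2(E, N) = atan2(+0.0008972, +0.008561) = 6.0° ≈ 006°.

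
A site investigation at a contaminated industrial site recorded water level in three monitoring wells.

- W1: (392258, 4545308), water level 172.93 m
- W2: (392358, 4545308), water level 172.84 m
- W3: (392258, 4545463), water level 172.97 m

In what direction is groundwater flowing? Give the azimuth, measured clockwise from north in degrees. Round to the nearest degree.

106°

∂h/∂x = (172.84 − 172.93) / (392358 − 392258) = -0.0009000
∂h/∂y = (172.97 − 172.93) / (4545463 − 4545308) = +0.0002581
Flow direction (−∇h) has components (+0.0009000 E, -0.0002581 N).
Azimuth = atan2(E, N) = atan2(+0.0009000, -0.0002581) = 106.0° ≈ 106°.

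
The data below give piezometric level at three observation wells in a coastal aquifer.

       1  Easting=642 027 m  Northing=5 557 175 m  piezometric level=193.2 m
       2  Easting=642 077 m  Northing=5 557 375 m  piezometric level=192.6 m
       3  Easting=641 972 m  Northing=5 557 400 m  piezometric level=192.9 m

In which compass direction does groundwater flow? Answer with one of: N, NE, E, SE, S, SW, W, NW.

With h = a·x + b·y + c and 1 as origin, the differences give:
  50·a + 200·b = -0.6
  (-55)·a + 225·b = -0.3
Eliminate b (×225 and ×200, subtract): 22250·a = -75.00 → a = ∂h/∂x = -0.003371
Back-substitute: b = ∂h/∂y = -0.002157.
Flow = −∇h = (+0.003371 east, +0.002157 north), which points northeast.

NE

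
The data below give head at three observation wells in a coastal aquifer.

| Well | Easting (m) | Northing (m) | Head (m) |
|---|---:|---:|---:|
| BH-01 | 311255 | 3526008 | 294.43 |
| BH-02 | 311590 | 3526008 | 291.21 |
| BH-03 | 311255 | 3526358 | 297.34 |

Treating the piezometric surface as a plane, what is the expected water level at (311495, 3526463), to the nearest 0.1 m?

295.9 m

∂h/∂x = (291.21 − 294.43) / (311590 − 311255) = -0.009612
∂h/∂y = (297.34 − 294.43) / (3526358 − 3526008) = +0.008314
h(311495, 3526463) = 294.43 + (-0.009612)·(240) + (+0.008314)·(455) = 294.43 -2.307 +3.783 = 295.906 m.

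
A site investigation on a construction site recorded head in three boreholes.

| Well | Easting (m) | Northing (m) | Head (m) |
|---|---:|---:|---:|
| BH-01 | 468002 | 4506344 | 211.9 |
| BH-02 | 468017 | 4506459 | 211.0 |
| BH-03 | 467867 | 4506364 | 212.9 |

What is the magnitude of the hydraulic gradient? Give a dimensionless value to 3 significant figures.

0.0108

With h = a·x + b·y + c and BH-01 as origin, the differences give:
  15·a + 115·b = -0.9
  (-135)·a + 20·b = +1.0
Eliminate b (×20 and ×115, subtract): 15825·a = -133.00 → a = ∂h/∂x = -0.008404
Back-substitute: b = ∂h/∂y = -0.006730.
|∇h| = √(-0.008404² + -0.006730²) = 0.01077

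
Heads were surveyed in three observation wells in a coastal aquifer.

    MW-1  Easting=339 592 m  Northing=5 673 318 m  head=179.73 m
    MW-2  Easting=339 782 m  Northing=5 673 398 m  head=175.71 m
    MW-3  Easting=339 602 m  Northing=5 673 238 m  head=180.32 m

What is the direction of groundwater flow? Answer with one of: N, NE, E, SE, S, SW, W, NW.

NE

Three-point gradient (reference MW-1): Δ to MW-2 = (190, 80, -4.02), Δ to MW-3 = (10, -80, +0.59).
∂h/∂x = -0.01715, ∂h/∂y = -0.009519 (det = -16000).
Flow = −∇h = (+0.01715 east, +0.009519 north), which points northeast.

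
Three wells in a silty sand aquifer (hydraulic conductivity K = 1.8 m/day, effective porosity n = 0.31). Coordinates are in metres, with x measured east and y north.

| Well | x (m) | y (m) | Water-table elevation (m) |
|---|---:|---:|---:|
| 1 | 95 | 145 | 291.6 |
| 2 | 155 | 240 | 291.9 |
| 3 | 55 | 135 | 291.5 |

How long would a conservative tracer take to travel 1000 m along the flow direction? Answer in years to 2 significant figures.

170 years

Differences from 1: to 2 (Δx, Δy, Δh) = (60, 95, +0.3); to 3 = (-40, -10, -0.1).
Determinant of the coordinate differences = 60·(-10) − (-40)·95 = 3200.
∂h/∂x = [(+0.3)·(-10) − (-0.1)·95] / 3200 = +0.002031
∂h/∂y = [60·(-0.1) − (-40)·(+0.3)] / 3200 = +0.001875
|∇h| = √(0.002031² + 0.001875²) = 0.002764
Seepage velocity v = K·i/n = 1.8 × 0.002764 / 0.31 = 0.01605 m/day.
t = 1000 / 0.01605 = 6.231e+04 days = 171 years.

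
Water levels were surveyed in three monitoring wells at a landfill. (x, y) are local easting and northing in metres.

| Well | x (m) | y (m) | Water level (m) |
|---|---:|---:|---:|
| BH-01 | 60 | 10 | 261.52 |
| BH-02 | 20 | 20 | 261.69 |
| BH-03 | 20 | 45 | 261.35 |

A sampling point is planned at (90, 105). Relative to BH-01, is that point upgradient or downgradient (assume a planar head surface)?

downgradient

Taking BH-01 as reference: BH-02−BH-01 = (-40, 10, +0.17); BH-03−BH-01 = (-40, 35, -0.17).
Solve a·Δx + b·Δy = Δh: det = (-40)·35 − (-40)·10 = -1000.
∂h/∂x = [(+0.17)·35 − (-0.17)·10] / -1000 = -0.007650
∂h/∂y = [(-40)·(-0.17) − (-40)·(+0.17)] / -1000 = -0.01360
Head at (90, 105) = 261.52 + (-0.007650)·(30) + (-0.01360)·(95) = 260.00 m.
That is lower than the 261.52 m at BH-01, so the point is downgradient.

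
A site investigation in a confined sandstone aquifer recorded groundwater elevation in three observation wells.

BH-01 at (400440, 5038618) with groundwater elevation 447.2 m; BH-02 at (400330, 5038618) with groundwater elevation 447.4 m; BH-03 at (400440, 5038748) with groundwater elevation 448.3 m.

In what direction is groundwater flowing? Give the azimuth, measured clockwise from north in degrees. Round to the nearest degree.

∂h/∂x = (447.4 − 447.2) / (400330 − 400440) = -0.001818
∂h/∂y = (448.3 − 447.2) / (5038748 − 5038618) = +0.008462
Flow direction (−∇h) has components (+0.001818 E, -0.008462 N).
Azimuth = atan2(E, N) = atan2(+0.001818, -0.008462) = 167.9° ≈ 168°.

168°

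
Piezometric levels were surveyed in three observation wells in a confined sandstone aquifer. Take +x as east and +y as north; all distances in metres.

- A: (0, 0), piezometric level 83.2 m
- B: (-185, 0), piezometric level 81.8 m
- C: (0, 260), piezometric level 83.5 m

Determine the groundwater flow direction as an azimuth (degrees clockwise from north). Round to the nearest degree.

∂h/∂x = (81.8 − 83.2) / (-185 − 0) = +0.007568
∂h/∂y = (83.5 − 83.2) / (260 − 0) = +0.001154
Flow direction (−∇h) has components (-0.007568 E, -0.001154 N).
Azimuth = atan2(E, N) = atan2(-0.007568, -0.001154) = 261.3° ≈ 261°.

261°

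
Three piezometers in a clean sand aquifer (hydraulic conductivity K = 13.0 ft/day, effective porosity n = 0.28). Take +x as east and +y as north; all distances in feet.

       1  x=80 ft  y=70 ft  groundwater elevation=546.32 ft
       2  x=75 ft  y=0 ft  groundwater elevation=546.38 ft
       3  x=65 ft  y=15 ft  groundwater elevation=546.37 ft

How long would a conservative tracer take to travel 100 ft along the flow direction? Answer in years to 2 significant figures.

6.7 years

With h = a·x + b·y + c and 1 as origin, the differences give:
  (-5)·a + (-70)·b = +0.06
  (-15)·a + (-55)·b = +0.05
Eliminate b (×(-55) and ×(-70), subtract): -775·a = 0.200 → a = ∂h/∂x = -0.0002581
Back-substitute: b = ∂h/∂y = -0.0008387.
|∇h| = √(-0.0002581² + -0.0008387²) = 0.0008775
Seepage velocity v = K·i/n = 13.0 × 0.0008775 / 0.28 = 0.04074 ft/day.
t = 100 / 0.04074 = 2455 days = 6.72 years.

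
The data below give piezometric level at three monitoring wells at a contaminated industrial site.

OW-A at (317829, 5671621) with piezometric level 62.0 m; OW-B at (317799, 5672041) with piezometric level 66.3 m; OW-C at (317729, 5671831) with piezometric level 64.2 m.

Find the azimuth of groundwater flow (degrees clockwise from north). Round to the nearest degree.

177°

With h = a·x + b·y + c and OW-A as origin, the differences give:
  (-30)·a + 420·b = +4.3
  (-100)·a + 210·b = +2.2
Eliminate b (×210 and ×420, subtract): 35700·a = -21.00 → a = ∂h/∂x = -0.0005882
Back-substitute: b = ∂h/∂y = +0.01020.
Flow direction (−∇h) has components (+0.0005882 E, -0.01020 N).
Azimuth = atan2(E, N) = atan2(+0.0005882, -0.01020) = 176.7° ≈ 177°.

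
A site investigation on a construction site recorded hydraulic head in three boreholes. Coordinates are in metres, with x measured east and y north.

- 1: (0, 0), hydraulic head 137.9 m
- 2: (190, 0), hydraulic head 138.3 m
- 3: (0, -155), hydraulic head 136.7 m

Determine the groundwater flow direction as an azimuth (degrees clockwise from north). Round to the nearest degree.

195°

∂h/∂x = (138.3 − 137.9) / (190 − 0) = +0.002105
∂h/∂y = (136.7 − 137.9) / (-155 − 0) = +0.007742
Flow direction (−∇h) has components (-0.002105 E, -0.007742 N).
Azimuth = atan2(E, N) = atan2(-0.002105, -0.007742) = 195.2° ≈ 195°.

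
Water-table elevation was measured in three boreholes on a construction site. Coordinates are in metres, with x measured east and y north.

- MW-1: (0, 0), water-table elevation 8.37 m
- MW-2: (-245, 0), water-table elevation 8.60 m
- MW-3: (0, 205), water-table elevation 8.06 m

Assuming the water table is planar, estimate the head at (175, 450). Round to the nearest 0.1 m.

∂h/∂x = (8.60 − 8.37) / (-245 − 0) = -0.0009388
∂h/∂y = (8.06 − 8.37) / (205 − 0) = -0.001512
h(175, 450) = 8.37 + (-0.0009388)·(175) + (-0.001512)·(450) = 8.37 -0.164 -0.680 = 7.525 m.

7.5 m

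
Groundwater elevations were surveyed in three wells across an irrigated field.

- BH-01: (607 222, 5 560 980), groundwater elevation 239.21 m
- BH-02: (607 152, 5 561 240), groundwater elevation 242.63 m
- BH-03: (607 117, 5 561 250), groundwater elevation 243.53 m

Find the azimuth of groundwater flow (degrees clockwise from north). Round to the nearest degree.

Taking BH-01 as reference: BH-02−BH-01 = (-70, 260, +3.42); BH-03−BH-01 = (-105, 270, +4.32).
Determinant of the coordinate differences = (-70)·270 − (-105)·260 = 8400.
∂h/∂x = [(+3.42)·270 − (+4.32)·260] / 8400 = -0.02379
∂h/∂y = [(-70)·(+4.32) − (-105)·(+3.42)] / 8400 = +0.006750
Flow direction (−∇h) has components (+0.02379 E, -0.006750 N).
Azimuth = atan2(E, N) = atan2(+0.02379, -0.006750) = 105.8° ≈ 106°.

106°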